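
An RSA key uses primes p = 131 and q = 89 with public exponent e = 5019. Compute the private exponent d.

1379

φ(n) = (p−1)(q−1) = 130·88 = 11440.
Need d with 5019·d ≡ 1 (mod 11440). Apply the extended Euclidean algorithm:
11440 = 2*5019 + 1402
5019 = 3*1402 + 813
1402 = 1*813 + 589
813 = 1*589 + 224
589 = 2*224 + 141
224 = 1*141 + 83
141 = 1*83 + 58
83 = 1*58 + 25
58 = 2*25 + 8
25 = 3*8 + 1
8 = 8*1 + 0
Back-substitute:
1 = 25 − 3·8
1 = −3·58 + 7·25
1 = 7·83 − 10·58
1 = −10·141 + 17·83
1 = 17·224 − 27·141
1 = −27·589 + 71·224
1 = 71·813 − 98·589
1 = −98·1402 + 169·813
1 = 169·5019 − 605·1402
1 = −605·11440 + 1379·5019
So 5019·1379 ≡ 1 (mod 11440), hence d = 1379.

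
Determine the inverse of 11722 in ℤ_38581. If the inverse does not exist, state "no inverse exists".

8620

Run Euclid on (38581, 11722):
38581 = 3×11722 + 3415
11722 = 3×3415 + 1477
3415 = 2×1477 + 461
1477 = 3×461 + 94
461 = 4×94 + 85
94 = 1×85 + 9
85 = 9×9 + 4
9 = 2×4 + 1
4 = 4×1 + 0
gcd = 1, so the inverse exists. Back-substitute:
1 = 9 − 2·4
1 = −2·85 + 19·9
1 = 19·94 − 21·85
1 = −21·461 + 103·94
1 = 103·1477 − 330·461
1 = −330·3415 + 763·1477
1 = 763·11722 − 2619·3415
1 = −2619·38581 + 8620·11722
So 11722·8620 ≡ 1 (mod 38581).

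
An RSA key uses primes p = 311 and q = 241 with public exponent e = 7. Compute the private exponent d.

φ(n) = (p−1)(q−1) = 310·240 = 74400.
Need d with 7·d ≡ 1 (mod 74400). Apply the extended Euclidean algorithm:
74400 = 10628*7 + 4
7 = 1*4 + 3
4 = 1*3 + 1
3 = 3*1 + 0
Back-substitute:
1 = 4 − 3
1 = −7 + 2·4
1 = 2·74400 − 21257·7
So 7·(-21257) ≡ 1 (mod 74400), hence d ≡ -21257 ≡ 53143 (mod 74400).

53143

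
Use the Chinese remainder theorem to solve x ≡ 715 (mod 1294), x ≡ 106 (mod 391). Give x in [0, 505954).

Write x = 715 + 1294·k. Then 1294·k ≡ 106 − 715 ≡ 173 (mod 391).
Need 1294⁻¹ mod 391. Extended Euclid on (391, 121):
391 = 3·121 + 28
121 = 4·28 + 9
28 = 3·9 + 1
9 = 9·1 + 0
Back-substitute:
1 = 28 − 3·9
1 = −3·121 + 13·28
1 = 13·391 − 42·121
1294⁻¹ ≡ 349 (mod 391), so k ≡ 349·173 ≡ 163 (mod 391).
x = 715 + 1294·163 = 211637.

211637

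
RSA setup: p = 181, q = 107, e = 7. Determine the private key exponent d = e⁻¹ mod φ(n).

10903

φ(n) = (p−1)(q−1) = 180·106 = 19080.
Need d with 7·d ≡ 1 (mod 19080). Apply the extended Euclidean algorithm:
19080 = 2725*7 + 5
7 = 1*5 + 2
5 = 2*2 + 1
2 = 2*1 + 0
Back-substitute:
1 = 5 − 2·2
1 = −2·7 + 3·5
1 = 3·19080 − 8177·7
So 7·(-8177) ≡ 1 (mod 19080), hence d ≡ -8177 ≡ 10903 (mod 19080).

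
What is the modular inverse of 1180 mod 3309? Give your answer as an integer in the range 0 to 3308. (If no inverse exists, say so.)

2779

Apply the Euclidean algorithm to 3309 and 1180:
3309 = 2·1180 + 949
1180 = 1·949 + 231
949 = 4·231 + 25
231 = 9·25 + 6
25 = 4·6 + 1
6 = 6·1 + 0
The gcd is 1. Working backward:
1 = 25 − 4·6
1 = −4·231 + 37·25
1 = 37·949 − 152·231
1 = −152·1180 + 189·949
1 = 189·3309 − 530·1180
Thus 1180·(-530) ≡ 1 (mod 3309); reducing, -530 mod 3309 = 2779.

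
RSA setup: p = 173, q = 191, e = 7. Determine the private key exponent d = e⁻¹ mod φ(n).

23343

φ(n) = (p−1)(q−1) = 172·190 = 32680.
Need d with 7·d ≡ 1 (mod 32680). Apply the extended Euclidean algorithm:
32680 = 4668·7 + 4
7 = 1·4 + 3
4 = 1·3 + 1
3 = 3·1 + 0
Back-substitute:
1 = 4 − 3
1 = −7 + 2·4
1 = 2·32680 − 9337·7
So 7·(-9337) ≡ 1 (mod 32680), hence d ≡ -9337 ≡ 23343 (mod 32680).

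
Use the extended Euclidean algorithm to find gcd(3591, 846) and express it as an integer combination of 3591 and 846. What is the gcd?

Repeated division:
3591 = 4×846 + 207
846 = 4×207 + 18
207 = 11×18 + 9
18 = 2×9 + 0
gcd(3591, 846) = 9.
Back-substituting:
9 = 207 − 11·18
9 = −11·846 + 45·207
9 = 45·3591 − 191·846
So 9 = (45)·3591 + (-191)·846.

9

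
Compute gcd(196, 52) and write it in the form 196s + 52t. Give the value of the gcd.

4

Repeated division:
196 = 3*52 + 40
52 = 1*40 + 12
40 = 3*12 + 4
12 = 3*4 + 0
gcd(196, 52) = 4.
Express as a combination:
4 = 40 − 3·12
4 = −3·52 + 4·40
4 = 4·196 − 15·52
So 4 = (4)·196 + (-15)·52.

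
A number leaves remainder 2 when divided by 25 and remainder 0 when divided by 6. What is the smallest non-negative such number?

102

Write x = 2 + 25·k. Then 25·k ≡ 0 − 2 ≡ 4 (mod 6).
Need 25⁻¹ mod 6. Extended Euclid on (6, 1):
6 = 6·1 + 0
25⁻¹ ≡ 1 (mod 6), so k ≡ 1·4 ≡ 4 (mod 6).
x = 2 + 25·4 = 102.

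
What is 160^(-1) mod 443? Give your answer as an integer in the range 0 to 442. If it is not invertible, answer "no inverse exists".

gcd(443, 160) by repeated division:
443 = 2·160 + 123
160 = 1·123 + 37
123 = 3·37 + 12
37 = 3·12 + 1
12 = 12·1 + 0
Since gcd(160, 443) = 1, back-substitute to write 1 as a combination:
1 = 37 − 3·12
1 = −3·123 + 10·37
1 = 10·160 − 13·123
1 = −13·443 + 36·160
So 160·36 ≡ 1 (mod 443).

36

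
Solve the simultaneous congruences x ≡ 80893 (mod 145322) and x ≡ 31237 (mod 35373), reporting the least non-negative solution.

Write x = 80893 + 145322·k. Then 145322·k ≡ 31237 − 80893 ≡ 21090 (mod 35373).
Need 145322⁻¹ mod 35373. Extended Euclid on (35373, 3830):
35373 = 9·3830 + 903
3830 = 4·903 + 218
903 = 4·218 + 31
218 = 7·31 + 1
31 = 31·1 + 0
Back-substitute:
1 = 218 − 7·31
1 = −7·903 + 29·218
1 = 29·3830 − 123·903
1 = −123·35373 + 1136·3830
145322⁻¹ ≡ 1136 (mod 35373), so k ≡ 1136·21090 ≡ 10719 (mod 35373).
x = 80893 + 145322·10719 = 1557787411.

1557787411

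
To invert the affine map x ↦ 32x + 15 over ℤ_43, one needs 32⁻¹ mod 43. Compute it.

Extended Euclidean algorithm:
43 = 1*32 + 11
32 = 2*11 + 10
11 = 1*10 + 1
10 = 10*1 + 0
Since gcd(32, 43) = 1, back-substitute to write 1 as a combination:
1 = 11 − 10
1 = −32 + 3·11
1 = 3·43 − 4·32
Thus 32·(-4) ≡ 1 (mod 43); reducing, -4 mod 43 = 39.

39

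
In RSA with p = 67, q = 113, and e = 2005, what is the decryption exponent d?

6109

φ(n) = (p−1)(q−1) = 66·112 = 7392.
Need d with 2005·d ≡ 1 (mod 7392). Apply the extended Euclidean algorithm:
7392 = 3×2005 + 1377
2005 = 1×1377 + 628
1377 = 2×628 + 121
628 = 5×121 + 23
121 = 5×23 + 6
23 = 3×6 + 5
6 = 1×5 + 1
5 = 5×1 + 0
Back-substitute:
1 = 6 − 5
1 = −23 + 4·6
1 = 4·121 − 21·23
1 = −21·628 + 109·121
1 = 109·1377 − 239·628
1 = −239·2005 + 348·1377
1 = 348·7392 − 1283·2005
So 2005·(-1283) ≡ 1 (mod 7392), hence d ≡ -1283 ≡ 6109 (mod 7392).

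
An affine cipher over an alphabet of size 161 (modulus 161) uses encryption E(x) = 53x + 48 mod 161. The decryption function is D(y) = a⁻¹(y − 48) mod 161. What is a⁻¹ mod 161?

Apply the Euclidean algorithm to 161 and 53:
161 = 3×53 + 2
53 = 26×2 + 1
2 = 2×1 + 0
gcd = 1, so the inverse exists. Back-substitute:
1 = 53 − 26·2
1 = −26·161 + 79·53
So 53·79 ≡ 1 (mod 161).

79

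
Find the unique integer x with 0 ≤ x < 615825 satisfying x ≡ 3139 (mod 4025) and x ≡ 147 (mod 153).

Write x = 3139 + 4025·k. Then 4025·k ≡ 147 − 3139 ≡ 68 (mod 153).
Need 4025⁻¹ mod 153. Extended Euclid on (153, 47):
153 = 3*47 + 12
47 = 3*12 + 11
12 = 1*11 + 1
11 = 11*1 + 0
Back-substitute:
1 = 12 − 11
1 = −47 + 4·12
1 = 4·153 − 13·47
4025⁻¹ ≡ 140 (mod 153), so k ≡ 140·68 ≡ 34 (mod 153).
x = 3139 + 4025·34 = 139989.

139989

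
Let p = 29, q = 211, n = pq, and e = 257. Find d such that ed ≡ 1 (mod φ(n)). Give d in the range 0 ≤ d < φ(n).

4553

φ(n) = (p−1)(q−1) = 28·210 = 5880.
Need d with 257·d ≡ 1 (mod 5880). Apply the extended Euclidean algorithm:
5880 = 22·257 + 226
257 = 1·226 + 31
226 = 7·31 + 9
31 = 3·9 + 4
9 = 2·4 + 1
4 = 4·1 + 0
Back-substitute:
1 = 9 − 2·4
1 = −2·31 + 7·9
1 = 7·226 − 51·31
1 = −51·257 + 58·226
1 = 58·5880 − 1327·257
So 257·(-1327) ≡ 1 (mod 5880), hence d ≡ -1327 ≡ 4553 (mod 5880).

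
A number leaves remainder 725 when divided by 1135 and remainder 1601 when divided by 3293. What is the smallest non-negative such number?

2563555

Write x = 725 + 1135·k. Then 1135·k ≡ 1601 − 725 ≡ 876 (mod 3293).
Need 1135⁻¹ mod 3293. Extended Euclid on (3293, 1135):
3293 = 2*1135 + 1023
1135 = 1*1023 + 112
1023 = 9*112 + 15
112 = 7*15 + 7
15 = 2*7 + 1
7 = 7*1 + 0
Back-substitute:
1 = 15 − 2·7
1 = −2·112 + 15·15
1 = 15·1023 − 137·112
1 = −137·1135 + 152·1023
1 = 152·3293 − 441·1135
1135⁻¹ ≡ 2852 (mod 3293), so k ≡ 2852·876 ≡ 2258 (mod 3293).
x = 725 + 1135·2258 = 2563555.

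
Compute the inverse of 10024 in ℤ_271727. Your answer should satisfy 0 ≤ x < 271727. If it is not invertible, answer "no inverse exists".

Extended Euclidean algorithm:
271727 = 27·10024 + 1079
10024 = 9·1079 + 313
1079 = 3·313 + 140
313 = 2·140 + 33
140 = 4·33 + 8
33 = 4·8 + 1
8 = 8·1 + 0
Since gcd(10024, 271727) = 1, back-substitute to write 1 as a combination:
1 = 33 − 4·8
1 = −4·140 + 17·33
1 = 17·313 − 38·140
1 = −38·1079 + 131·313
1 = 131·10024 − 1217·1079
1 = −1217·271727 + 32990·10024
So 10024·32990 ≡ 1 (mod 271727).

32990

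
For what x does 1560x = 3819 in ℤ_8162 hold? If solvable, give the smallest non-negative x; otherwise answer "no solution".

gcd(1560, 8162):
8162 = 5*1560 + 362
1560 = 4*362 + 112
362 = 3*112 + 26
112 = 4*26 + 8
26 = 3*8 + 2
8 = 4*2 + 0
gcd = 2, but 2 ∤ 3819, so the congruence has no solution.

no solution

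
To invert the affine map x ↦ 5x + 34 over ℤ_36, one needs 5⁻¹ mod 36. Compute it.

29

Run Euclid on (36, 5):
36 = 7·5 + 1
5 = 5·1 + 0
gcd = 1, so the inverse exists. Back-substitute:
1 = 36 − 7·5
So 5·(-7) ≡ 1 (mod 36), and -7 ≡ 29 (mod 36).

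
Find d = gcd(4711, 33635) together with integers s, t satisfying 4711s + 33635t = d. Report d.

Apply Euclid's algorithm to 33635 and 4711:
33635 = 7·4711 + 658
4711 = 7·658 + 105
658 = 6·105 + 28
105 = 3·28 + 21
28 = 1·21 + 7
21 = 3·7 + 0
gcd(4711, 33635) = 7.
Working backward:
7 = 28 − 21
7 = −105 + 4·28
7 = 4·658 − 25·105
7 = −25·4711 + 179·658
7 = 179·33635 − 1278·4711
So 7 = (179)·33635 + (-1278)·4711.

7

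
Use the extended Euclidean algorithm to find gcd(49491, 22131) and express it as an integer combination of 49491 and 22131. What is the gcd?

9

Repeated division:
49491 = 2·22131 + 5229
22131 = 4·5229 + 1215
5229 = 4·1215 + 369
1215 = 3·369 + 108
369 = 3·108 + 45
108 = 2·45 + 18
45 = 2·18 + 9
18 = 2·9 + 0
gcd(49491, 22131) = 9.
Working backward:
9 = 45 − 2·18
9 = −2·108 + 5·45
9 = 5·369 − 17·108
9 = −17·1215 + 56·369
9 = 56·5229 − 241·1215
9 = −241·22131 + 1020·5229
9 = 1020·49491 − 2281·22131
So 9 = (1020)·49491 + (-2281)·22131.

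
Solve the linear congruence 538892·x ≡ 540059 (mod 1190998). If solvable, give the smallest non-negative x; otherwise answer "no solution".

no solution

gcd(538892, 1190998):
1190998 = 2×538892 + 113214
538892 = 4×113214 + 86036
113214 = 1×86036 + 27178
86036 = 3×27178 + 4502
27178 = 6×4502 + 166
4502 = 27×166 + 20
166 = 8×20 + 6
20 = 3×6 + 2
6 = 3×2 + 0
gcd = 2, but 2 ∤ 540059, so the congruence has no solution.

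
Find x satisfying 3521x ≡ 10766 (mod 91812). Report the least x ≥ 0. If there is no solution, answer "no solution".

First find gcd(3521, 91812):
91812 = 26·3521 + 266
3521 = 13·266 + 63
266 = 4·63 + 14
63 = 4·14 + 7
14 = 2·7 + 0
gcd = 7 and 7 | 10766, so solutions exist. Divide through by 7: 503x ≡ 1538 (mod 13116).
Now find 503⁻¹ mod 13116:
13116 = 26·503 + 38
503 = 13·38 + 9
38 = 4·9 + 2
9 = 4·2 + 1
2 = 2·1 + 0
Back-substitute:
1 = 9 − 4·2
1 = −4·38 + 17·9
1 = 17·503 − 225·38
1 = −225·13116 + 5867·503
So 503⁻¹ ≡ 5867 (mod 13116).
Then x ≡ 5867·1538 ≡ 12754 (mod 13116); the smallest non-negative solution is x = 12754.

12754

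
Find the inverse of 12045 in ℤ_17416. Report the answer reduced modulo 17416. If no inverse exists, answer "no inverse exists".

gcd(17416, 12045) by repeated division:
17416 = 1*12045 + 5371
12045 = 2*5371 + 1303
5371 = 4*1303 + 159
1303 = 8*159 + 31
159 = 5*31 + 4
31 = 7*4 + 3
4 = 1*3 + 1
3 = 3*1 + 0
Since gcd(12045, 17416) = 1, back-substitute to write 1 as a combination:
1 = 4 − 3
1 = −31 + 8·4
1 = 8·159 − 41·31
1 = −41·1303 + 336·159
1 = 336·5371 − 1385·1303
1 = −1385·12045 + 3106·5371
1 = 3106·17416 − 4491·12045
So 12045·(-4491) ≡ 1 (mod 17416), and -4491 ≡ 12925 (mod 17416).

12925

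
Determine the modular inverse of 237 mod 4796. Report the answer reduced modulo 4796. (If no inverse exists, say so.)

1113

Extended Euclidean algorithm:
4796 = 20·237 + 56
237 = 4·56 + 13
56 = 4·13 + 4
13 = 3·4 + 1
4 = 4·1 + 0
The gcd is 1. Working backward:
1 = 13 − 3·4
1 = −3·56 + 13·13
1 = 13·237 − 55·56
1 = −55·4796 + 1113·237
So 237·1113 ≡ 1 (mod 4796).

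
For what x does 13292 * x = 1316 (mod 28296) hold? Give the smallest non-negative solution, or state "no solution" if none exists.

4147

First find gcd(13292, 28296):
28296 = 2×13292 + 1712
13292 = 7×1712 + 1308
1712 = 1×1308 + 404
1308 = 3×404 + 96
404 = 4×96 + 20
96 = 4×20 + 16
20 = 1×16 + 4
16 = 4×4 + 0
gcd = 4 and 4 | 1316, so solutions exist. Divide through by 4: 3323x ≡ 329 (mod 7074).
Now find 3323⁻¹ mod 7074:
7074 = 2*3323 + 428
3323 = 7*428 + 327
428 = 1*327 + 101
327 = 3*101 + 24
101 = 4*24 + 5
24 = 4*5 + 4
5 = 1*4 + 1
4 = 4*1 + 0
Back-substitute:
1 = 5 − 4
1 = −24 + 5·5
1 = 5·101 − 21·24
1 = −21·327 + 68·101
1 = 68·428 − 89·327
1 = −89·3323 + 691·428
1 = 691·7074 − 1471·3323
So 3323·(-1471) ≡ 1 (mod 7074), i.e. 3323⁻¹ ≡ 5603.
Then x ≡ 5603·329 ≡ 4147 (mod 7074); the smallest non-negative solution is x = 4147.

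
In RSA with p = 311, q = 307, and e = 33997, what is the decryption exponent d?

φ(n) = (p−1)(q−1) = 310·306 = 94860.
Need d with 33997·d ≡ 1 (mod 94860). Apply the extended Euclidean algorithm:
94860 = 2*33997 + 26866
33997 = 1*26866 + 7131
26866 = 3*7131 + 5473
7131 = 1*5473 + 1658
5473 = 3*1658 + 499
1658 = 3*499 + 161
499 = 3*161 + 16
161 = 10*16 + 1
16 = 16*1 + 0
Back-substitute:
1 = 161 − 10·16
1 = −10·499 + 31·161
1 = 31·1658 − 103·499
1 = −103·5473 + 340·1658
1 = 340·7131 − 443·5473
1 = −443·26866 + 1669·7131
1 = 1669·33997 − 2112·26866
1 = −2112·94860 + 5893·33997
So 33997·5893 ≡ 1 (mod 94860), hence d = 5893.

5893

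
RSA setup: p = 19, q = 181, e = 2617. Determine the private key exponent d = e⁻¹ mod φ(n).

1633

φ(n) = (p−1)(q−1) = 18·180 = 3240.
Need d with 2617·d ≡ 1 (mod 3240). Apply the extended Euclidean algorithm:
3240 = 1*2617 + 623
2617 = 4*623 + 125
623 = 4*125 + 123
125 = 1*123 + 2
123 = 61*2 + 1
2 = 2*1 + 0
Back-substitute:
1 = 123 − 61·2
1 = −61·125 + 62·123
1 = 62·623 − 309·125
1 = −309·2617 + 1298·623
1 = 1298·3240 − 1607·2617
So 2617·(-1607) ≡ 1 (mod 3240), hence d ≡ -1607 ≡ 1633 (mod 3240).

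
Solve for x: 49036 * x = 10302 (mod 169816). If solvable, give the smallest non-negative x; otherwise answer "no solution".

no solution

gcd(49036, 169816):
169816 = 3*49036 + 22708
49036 = 2*22708 + 3620
22708 = 6*3620 + 988
3620 = 3*988 + 656
988 = 1*656 + 332
656 = 1*332 + 324
332 = 1*324 + 8
324 = 40*8 + 4
8 = 2*4 + 0
gcd = 4, but 4 ∤ 10302, so the congruence has no solution.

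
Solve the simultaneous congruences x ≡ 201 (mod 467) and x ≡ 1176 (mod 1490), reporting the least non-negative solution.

109946

Write x = 201 + 467·k. Then 467·k ≡ 1176 − 201 ≡ 975 (mod 1490).
Need 467⁻¹ mod 1490. Extended Euclid on (1490, 467):
1490 = 3×467 + 89
467 = 5×89 + 22
89 = 4×22 + 1
22 = 22×1 + 0
Back-substitute:
1 = 89 − 4·22
1 = −4·467 + 21·89
1 = 21·1490 − 67·467
467⁻¹ ≡ 1423 (mod 1490), so k ≡ 1423·975 ≡ 235 (mod 1490).
x = 201 + 467·235 = 109946.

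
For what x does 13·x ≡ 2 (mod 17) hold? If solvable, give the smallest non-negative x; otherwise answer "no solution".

First find gcd(13, 17):
17 = 1*13 + 4
13 = 3*4 + 1
4 = 4*1 + 0
gcd = 1, so a unique solution mod 17 exists.
Back-substitute for the Bézout coefficients:
1 = 13 − 3·4
1 = −3·17 + 4·13
So 13·(4) ≡ 1 (mod 17), giving 13⁻¹ ≡ 4.
x ≡ 13⁻¹·2 ≡ 4·2 ≡ 8 (mod 17).

8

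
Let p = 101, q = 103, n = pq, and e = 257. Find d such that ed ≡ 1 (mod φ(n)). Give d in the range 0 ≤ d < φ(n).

5993

φ(n) = (p−1)(q−1) = 100·102 = 10200.
Need d with 257·d ≡ 1 (mod 10200). Apply the extended Euclidean algorithm:
10200 = 39·257 + 177
257 = 1·177 + 80
177 = 2·80 + 17
80 = 4·17 + 12
17 = 1·12 + 5
12 = 2·5 + 2
5 = 2·2 + 1
2 = 2·1 + 0
Back-substitute:
1 = 5 − 2·2
1 = −2·12 + 5·5
1 = 5·17 − 7·12
1 = −7·80 + 33·17
1 = 33·177 − 73·80
1 = −73·257 + 106·177
1 = 106·10200 − 4207·257
So 257·(-4207) ≡ 1 (mod 10200), hence d ≡ -4207 ≡ 5993 (mod 10200).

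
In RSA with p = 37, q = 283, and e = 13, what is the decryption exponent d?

φ(n) = (p−1)(q−1) = 36·282 = 10152.
Need d with 13·d ≡ 1 (mod 10152). Apply the extended Euclidean algorithm:
10152 = 780×13 + 12
13 = 1×12 + 1
12 = 12×1 + 0
Back-substitute:
1 = 13 − 12
1 = −10152 + 781·13
So 13·781 ≡ 1 (mod 10152), hence d = 781.

781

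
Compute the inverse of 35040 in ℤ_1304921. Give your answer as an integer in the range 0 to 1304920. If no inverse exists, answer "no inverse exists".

874379

Apply the Euclidean algorithm to 1304921 and 35040:
1304921 = 37·35040 + 8441
35040 = 4·8441 + 1276
8441 = 6·1276 + 785
1276 = 1·785 + 491
785 = 1·491 + 294
491 = 1·294 + 197
294 = 1·197 + 97
197 = 2·97 + 3
97 = 32·3 + 1
3 = 3·1 + 0
The gcd is 1. Working backward:
1 = 97 − 32·3
1 = −32·197 + 65·97
1 = 65·294 − 97·197
1 = −97·491 + 162·294
1 = 162·785 − 259·491
1 = −259·1276 + 421·785
1 = 421·8441 − 2785·1276
1 = −2785·35040 + 11561·8441
1 = 11561·1304921 − 430542·35040
Thus 35040·(-430542) ≡ 1 (mod 1304921); reducing, -430542 mod 1304921 = 874379.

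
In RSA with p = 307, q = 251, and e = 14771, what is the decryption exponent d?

49631

φ(n) = (p−1)(q−1) = 306·250 = 76500.
Need d with 14771·d ≡ 1 (mod 76500). Apply the extended Euclidean algorithm:
76500 = 5·14771 + 2645
14771 = 5·2645 + 1546
2645 = 1·1546 + 1099
1546 = 1·1099 + 447
1099 = 2·447 + 205
447 = 2·205 + 37
205 = 5·37 + 20
37 = 1·20 + 17
20 = 1·17 + 3
17 = 5·3 + 2
3 = 1·2 + 1
2 = 2·1 + 0
Back-substitute:
1 = 3 − 2
1 = −17 + 6·3
1 = 6·20 − 7·17
1 = −7·37 + 13·20
1 = 13·205 − 72·37
1 = −72·447 + 157·205
1 = 157·1099 − 386·447
1 = −386·1546 + 543·1099
1 = 543·2645 − 929·1546
1 = −929·14771 + 5188·2645
1 = 5188·76500 − 26869·14771
So 14771·(-26869) ≡ 1 (mod 76500), hence d ≡ -26869 ≡ 49631 (mod 76500).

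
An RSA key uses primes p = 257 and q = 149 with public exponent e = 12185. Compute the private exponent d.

2217

φ(n) = (p−1)(q−1) = 256·148 = 37888.
Need d with 12185·d ≡ 1 (mod 37888). Apply the extended Euclidean algorithm:
37888 = 3×12185 + 1333
12185 = 9×1333 + 188
1333 = 7×188 + 17
188 = 11×17 + 1
17 = 17×1 + 0
Back-substitute:
1 = 188 − 11·17
1 = −11·1333 + 78·188
1 = 78·12185 − 713·1333
1 = −713·37888 + 2217·12185
So 12185·2217 ≡ 1 (mod 37888), hence d = 2217.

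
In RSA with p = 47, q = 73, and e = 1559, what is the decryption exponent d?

φ(n) = (p−1)(q−1) = 46·72 = 3312.
Need d with 1559·d ≡ 1 (mod 3312). Apply the extended Euclidean algorithm:
3312 = 2*1559 + 194
1559 = 8*194 + 7
194 = 27*7 + 5
7 = 1*5 + 2
5 = 2*2 + 1
2 = 2*1 + 0
Back-substitute:
1 = 5 − 2·2
1 = −2·7 + 3·5
1 = 3·194 − 83·7
1 = −83·1559 + 667·194
1 = 667·3312 − 1417·1559
So 1559·(-1417) ≡ 1 (mod 3312), hence d ≡ -1417 ≡ 1895 (mod 3312).

1895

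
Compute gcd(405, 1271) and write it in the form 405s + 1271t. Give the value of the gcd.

Euclidean algorithm:
1271 = 3*405 + 56
405 = 7*56 + 13
56 = 4*13 + 4
13 = 3*4 + 1
4 = 4*1 + 0
gcd(405, 1271) = 1.
Back-substituting:
1 = 13 − 3·4
1 = −3·56 + 13·13
1 = 13·405 − 94·56
1 = −94·1271 + 295·405
So 1 = (-94)·1271 + (295)·405.

1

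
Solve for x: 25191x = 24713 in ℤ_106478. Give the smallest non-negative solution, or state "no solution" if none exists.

14909

First find gcd(25191, 106478):
106478 = 4·25191 + 5714
25191 = 4·5714 + 2335
5714 = 2·2335 + 1044
2335 = 2·1044 + 247
1044 = 4·247 + 56
247 = 4·56 + 23
56 = 2·23 + 10
23 = 2·10 + 3
10 = 3·3 + 1
3 = 3·1 + 0
gcd = 1, so a unique solution mod 106478 exists.
Back-substitute for the Bézout coefficients:
1 = 10 − 3·3
1 = −3·23 + 7·10
1 = 7·56 − 17·23
1 = −17·247 + 75·56
1 = 75·1044 − 317·247
1 = −317·2335 + 709·1044
1 = 709·5714 − 1735·2335
1 = −1735·25191 + 7649·5714
1 = 7649·106478 − 32331·25191
So 25191·(-32331) ≡ 1 (mod 106478), giving 25191⁻¹ ≡ 74147.
x ≡ 25191⁻¹·24713 ≡ 74147·24713 ≡ 14909 (mod 106478).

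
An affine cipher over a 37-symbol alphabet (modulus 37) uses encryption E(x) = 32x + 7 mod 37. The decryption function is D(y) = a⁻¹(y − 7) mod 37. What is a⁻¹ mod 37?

Run Euclid on (37, 32):
37 = 1·32 + 5
32 = 6·5 + 2
5 = 2·2 + 1
2 = 2·1 + 0
gcd = 1, so the inverse exists. Back-substitute:
1 = 5 − 2·2
1 = −2·32 + 13·5
1 = 13·37 − 15·32
Thus 32·(-15) ≡ 1 (mod 37); reducing, -15 mod 37 = 22.

22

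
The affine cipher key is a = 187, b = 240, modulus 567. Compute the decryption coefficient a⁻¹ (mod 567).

Run Euclid on (567, 187):
567 = 3×187 + 6
187 = 31×6 + 1
6 = 6×1 + 0
Since gcd(187, 567) = 1, back-substitute to write 1 as a combination:
1 = 187 − 31·6
1 = −31·567 + 94·187
So 187·94 ≡ 1 (mod 567).

94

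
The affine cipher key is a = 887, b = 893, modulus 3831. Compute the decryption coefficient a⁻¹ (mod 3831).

Extended Euclidean algorithm:
3831 = 4·887 + 283
887 = 3·283 + 38
283 = 7·38 + 17
38 = 2·17 + 4
17 = 4·4 + 1
4 = 4·1 + 0
gcd = 1, so the inverse exists. Back-substitute:
1 = 17 − 4·4
1 = −4·38 + 9·17
1 = 9·283 − 67·38
1 = −67·887 + 210·283
1 = 210·3831 − 907·887
Thus 887·(-907) ≡ 1 (mod 3831); reducing, -907 mod 3831 = 2924.

2924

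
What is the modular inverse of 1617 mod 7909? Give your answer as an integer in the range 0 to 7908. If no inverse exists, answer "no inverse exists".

no inverse exists

Euclidean algorithm on 7909, 1617:
7909 = 4·1617 + 1441
1617 = 1·1441 + 176
1441 = 8·176 + 33
176 = 5·33 + 11
33 = 3·11 + 0
The gcd is 11, not 1, hence no inverse exists.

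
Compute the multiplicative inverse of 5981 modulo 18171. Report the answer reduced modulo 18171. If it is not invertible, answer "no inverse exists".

gcd(18171, 5981) by repeated division:
18171 = 3·5981 + 228
5981 = 26·228 + 53
228 = 4·53 + 16
53 = 3·16 + 5
16 = 3·5 + 1
5 = 5·1 + 0
Since gcd(5981, 18171) = 1, back-substitute to write 1 as a combination:
1 = 16 − 3·5
1 = −3·53 + 10·16
1 = 10·228 − 43·53
1 = −43·5981 + 1128·228
1 = 1128·18171 − 3427·5981
Hence 5981⁻¹ ≡ -3427 ≡ 14744 (mod 18171).

14744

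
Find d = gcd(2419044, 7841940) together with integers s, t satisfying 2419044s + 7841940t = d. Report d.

Repeated division:
7841940 = 3·2419044 + 584808
2419044 = 4·584808 + 79812
584808 = 7·79812 + 26124
79812 = 3·26124 + 1440
26124 = 18·1440 + 204
1440 = 7·204 + 12
204 = 17·12 + 0
gcd(2419044, 7841940) = 12.
Express as a combination:
12 = 1440 − 7·204
12 = −7·26124 + 127·1440
12 = 127·79812 − 388·26124
12 = −388·584808 + 2843·79812
12 = 2843·2419044 − 11760·584808
12 = −11760·7841940 + 38123·2419044
So 12 = (-11760)·7841940 + (38123)·2419044.

12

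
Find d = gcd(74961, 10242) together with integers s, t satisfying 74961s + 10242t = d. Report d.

9

Euclidean algorithm:
74961 = 7×10242 + 3267
10242 = 3×3267 + 441
3267 = 7×441 + 180
441 = 2×180 + 81
180 = 2×81 + 18
81 = 4×18 + 9
18 = 2×9 + 0
gcd(74961, 10242) = 9.
Express as a combination:
9 = 81 − 4·18
9 = −4·180 + 9·81
9 = 9·441 − 22·180
9 = −22·3267 + 163·441
9 = 163·10242 − 511·3267
9 = −511·74961 + 3740·10242
So 9 = (-511)·74961 + (3740)·10242.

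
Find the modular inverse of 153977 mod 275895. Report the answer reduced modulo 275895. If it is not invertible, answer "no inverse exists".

112358

Extended Euclidean algorithm:
275895 = 1·153977 + 121918
153977 = 1·121918 + 32059
121918 = 3·32059 + 25741
32059 = 1·25741 + 6318
25741 = 4·6318 + 469
6318 = 13·469 + 221
469 = 2·221 + 27
221 = 8·27 + 5
27 = 5·5 + 2
5 = 2·2 + 1
2 = 2·1 + 0
The gcd is 1. Working backward:
1 = 5 − 2·2
1 = −2·27 + 11·5
1 = 11·221 − 90·27
1 = −90·469 + 191·221
1 = 191·6318 − 2573·469
1 = −2573·25741 + 10483·6318
1 = 10483·32059 − 13056·25741
1 = −13056·121918 + 49651·32059
1 = 49651·153977 − 62707·121918
1 = −62707·275895 + 112358·153977
So 153977·112358 ≡ 1 (mod 275895).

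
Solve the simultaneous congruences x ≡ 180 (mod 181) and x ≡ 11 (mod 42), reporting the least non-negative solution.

Write x = 180 + 181·k. Then 181·k ≡ 11 − 180 ≡ 41 (mod 42).
Need 181⁻¹ mod 42. Extended Euclid on (42, 13):
42 = 3×13 + 3
13 = 4×3 + 1
3 = 3×1 + 0
Back-substitute:
1 = 13 − 4·3
1 = −4·42 + 13·13
181⁻¹ ≡ 13 (mod 42), so k ≡ 13·41 ≡ 29 (mod 42).
x = 180 + 181·29 = 5429.

5429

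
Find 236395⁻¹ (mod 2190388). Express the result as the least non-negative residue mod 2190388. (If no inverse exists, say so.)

516179

Run Euclid on (2190388, 236395):
2190388 = 9·236395 + 62833
236395 = 3·62833 + 47896
62833 = 1·47896 + 14937
47896 = 3·14937 + 3085
14937 = 4·3085 + 2597
3085 = 1·2597 + 488
2597 = 5·488 + 157
488 = 3·157 + 17
157 = 9·17 + 4
17 = 4·4 + 1
4 = 4·1 + 0
Since gcd(236395, 2190388) = 1, back-substitute to write 1 as a combination:
1 = 17 − 4·4
1 = −4·157 + 37·17
1 = 37·488 − 115·157
1 = −115·2597 + 612·488
1 = 612·3085 − 727·2597
1 = −727·14937 + 3520·3085
1 = 3520·47896 − 11287·14937
1 = −11287·62833 + 14807·47896
1 = 14807·236395 − 55708·62833
1 = −55708·2190388 + 516179·236395
So 236395·516179 ≡ 1 (mod 2190388).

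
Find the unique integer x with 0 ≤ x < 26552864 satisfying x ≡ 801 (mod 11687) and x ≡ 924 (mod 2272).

25583644

Write x = 801 + 11687·k. Then 11687·k ≡ 924 − 801 ≡ 123 (mod 2272).
Need 11687⁻¹ mod 2272. Extended Euclid on (2272, 327):
2272 = 6*327 + 310
327 = 1*310 + 17
310 = 18*17 + 4
17 = 4*4 + 1
4 = 4*1 + 0
Back-substitute:
1 = 17 − 4·4
1 = −4·310 + 73·17
1 = 73·327 − 77·310
1 = −77·2272 + 535·327
11687⁻¹ ≡ 535 (mod 2272), so k ≡ 535·123 ≡ 2189 (mod 2272).
x = 801 + 11687·2189 = 25583644.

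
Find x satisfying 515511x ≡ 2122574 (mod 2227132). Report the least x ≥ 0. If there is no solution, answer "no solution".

2160626

First find gcd(515511, 2227132):
2227132 = 4*515511 + 165088
515511 = 3*165088 + 20247
165088 = 8*20247 + 3112
20247 = 6*3112 + 1575
3112 = 1*1575 + 1537
1575 = 1*1537 + 38
1537 = 40*38 + 17
38 = 2*17 + 4
17 = 4*4 + 1
4 = 4*1 + 0
gcd = 1, so a unique solution mod 2227132 exists.
Back-substitute for the Bézout coefficients:
1 = 17 − 4·4
1 = −4·38 + 9·17
1 = 9·1537 − 364·38
1 = −364·1575 + 373·1537
1 = 373·3112 − 737·1575
1 = −737·20247 + 4795·3112
1 = 4795·165088 − 39097·20247
1 = −39097·515511 + 122086·165088
1 = 122086·2227132 − 527441·515511
So 515511·(-527441) ≡ 1 (mod 2227132), giving 515511⁻¹ ≡ 1699691.
x ≡ 515511⁻¹·2122574 ≡ 1699691·2122574 ≡ 2160626 (mod 2227132).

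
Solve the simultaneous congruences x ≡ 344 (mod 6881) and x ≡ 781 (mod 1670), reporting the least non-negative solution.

4245921

Write x = 344 + 6881·k. Then 6881·k ≡ 781 − 344 ≡ 437 (mod 1670).
Need 6881⁻¹ mod 1670. Extended Euclid on (1670, 201):
1670 = 8×201 + 62
201 = 3×62 + 15
62 = 4×15 + 2
15 = 7×2 + 1
2 = 2×1 + 0
Back-substitute:
1 = 15 − 7·2
1 = −7·62 + 29·15
1 = 29·201 − 94·62
1 = −94·1670 + 781·201
6881⁻¹ ≡ 781 (mod 1670), so k ≡ 781·437 ≡ 617 (mod 1670).
x = 344 + 6881·617 = 4245921.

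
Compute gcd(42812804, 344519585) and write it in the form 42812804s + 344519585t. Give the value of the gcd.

Repeated division:
344519585 = 8×42812804 + 2017153
42812804 = 21×2017153 + 452591
2017153 = 4×452591 + 206789
452591 = 2×206789 + 39013
206789 = 5×39013 + 11724
39013 = 3×11724 + 3841
11724 = 3×3841 + 201
3841 = 19×201 + 22
201 = 9×22 + 3
22 = 7×3 + 1
3 = 3×1 + 0
gcd(42812804, 344519585) = 1.
Express as a combination:
1 = 22 − 7·3
1 = −7·201 + 64·22
1 = 64·3841 − 1223·201
1 = −1223·11724 + 3733·3841
1 = 3733·39013 − 12422·11724
1 = −12422·206789 + 65843·39013
1 = 65843·452591 − 144108·206789
1 = −144108·2017153 + 642275·452591
1 = 642275·42812804 − 13631883·2017153
1 = −13631883·344519585 + 109697339·42812804
So 1 = (-13631883)·344519585 + (109697339)·42812804.

1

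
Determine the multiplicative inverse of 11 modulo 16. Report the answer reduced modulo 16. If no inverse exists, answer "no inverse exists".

Run Euclid on (16, 11):
16 = 1×11 + 5
11 = 2×5 + 1
5 = 5×1 + 0
gcd = 1, so the inverse exists. Back-substitute:
1 = 11 − 2·5
1 = −2·16 + 3·11
So 11·3 ≡ 1 (mod 16).

3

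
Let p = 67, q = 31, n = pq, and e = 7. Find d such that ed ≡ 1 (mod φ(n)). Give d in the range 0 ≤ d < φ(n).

φ(n) = (p−1)(q−1) = 66·30 = 1980.
Need d with 7·d ≡ 1 (mod 1980). Apply the extended Euclidean algorithm:
1980 = 282*7 + 6
7 = 1*6 + 1
6 = 6*1 + 0
Back-substitute:
1 = 7 − 6
1 = −1980 + 283·7
So 7·283 ≡ 1 (mod 1980), hence d = 283.

283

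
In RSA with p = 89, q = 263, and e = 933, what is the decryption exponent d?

φ(n) = (p−1)(q−1) = 88·262 = 23056.
Need d with 933·d ≡ 1 (mod 23056). Apply the extended Euclidean algorithm:
23056 = 24*933 + 664
933 = 1*664 + 269
664 = 2*269 + 126
269 = 2*126 + 17
126 = 7*17 + 7
17 = 2*7 + 3
7 = 2*3 + 1
3 = 3*1 + 0
Back-substitute:
1 = 7 − 2·3
1 = −2·17 + 5·7
1 = 5·126 − 37·17
1 = −37·269 + 79·126
1 = 79·664 − 195·269
1 = −195·933 + 274·664
1 = 274·23056 − 6771·933
So 933·(-6771) ≡ 1 (mod 23056), hence d ≡ -6771 ≡ 16285 (mod 23056).

16285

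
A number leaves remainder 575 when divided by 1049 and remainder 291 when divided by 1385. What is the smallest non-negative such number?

503046

Write x = 575 + 1049·k. Then 1049·k ≡ 291 − 575 ≡ 1101 (mod 1385).
Need 1049⁻¹ mod 1385. Extended Euclid on (1385, 1049):
1385 = 1*1049 + 336
1049 = 3*336 + 41
336 = 8*41 + 8
41 = 5*8 + 1
8 = 8*1 + 0
Back-substitute:
1 = 41 − 5·8
1 = −5·336 + 41·41
1 = 41·1049 − 128·336
1 = −128·1385 + 169·1049
1049⁻¹ ≡ 169 (mod 1385), so k ≡ 169·1101 ≡ 479 (mod 1385).
x = 575 + 1049·479 = 503046.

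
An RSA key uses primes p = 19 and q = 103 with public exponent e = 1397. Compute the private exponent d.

φ(n) = (p−1)(q−1) = 18·102 = 1836.
Need d with 1397·d ≡ 1 (mod 1836). Apply the extended Euclidean algorithm:
1836 = 1·1397 + 439
1397 = 3·439 + 80
439 = 5·80 + 39
80 = 2·39 + 2
39 = 19·2 + 1
2 = 2·1 + 0
Back-substitute:
1 = 39 − 19·2
1 = −19·80 + 39·39
1 = 39·439 − 214·80
1 = −214·1397 + 681·439
1 = 681·1836 − 895·1397
So 1397·(-895) ≡ 1 (mod 1836), hence d ≡ -895 ≡ 941 (mod 1836).

941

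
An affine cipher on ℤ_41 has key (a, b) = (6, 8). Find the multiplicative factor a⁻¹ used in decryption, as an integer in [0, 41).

Extended Euclidean algorithm:
41 = 6×6 + 5
6 = 1×5 + 1
5 = 5×1 + 0
gcd = 1, so the inverse exists. Back-substitute:
1 = 6 − 5
1 = −41 + 7·6
So 6·7 ≡ 1 (mod 41).

7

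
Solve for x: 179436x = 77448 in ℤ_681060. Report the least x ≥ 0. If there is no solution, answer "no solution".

8233

First find gcd(179436, 681060):
681060 = 3×179436 + 142752
179436 = 1×142752 + 36684
142752 = 3×36684 + 32700
36684 = 1×32700 + 3984
32700 = 8×3984 + 828
3984 = 4×828 + 672
828 = 1×672 + 156
672 = 4×156 + 48
156 = 3×48 + 12
48 = 4×12 + 0
gcd = 12 and 12 | 77448, so solutions exist. Divide through by 12: 14953x ≡ 6454 (mod 56755).
Now find 14953⁻¹ mod 56755:
56755 = 3·14953 + 11896
14953 = 1·11896 + 3057
11896 = 3·3057 + 2725
3057 = 1·2725 + 332
2725 = 8·332 + 69
332 = 4·69 + 56
69 = 1·56 + 13
56 = 4·13 + 4
13 = 3·4 + 1
4 = 4·1 + 0
Back-substitute:
1 = 13 − 3·4
1 = −3·56 + 13·13
1 = 13·69 − 16·56
1 = −16·332 + 77·69
1 = 77·2725 − 632·332
1 = −632·3057 + 709·2725
1 = 709·11896 − 2759·3057
1 = −2759·14953 + 3468·11896
1 = 3468·56755 − 13163·14953
So 14953·(-13163) ≡ 1 (mod 56755), i.e. 14953⁻¹ ≡ 43592.
Then x ≡ 43592·6454 ≡ 8233 (mod 56755); the smallest non-negative solution is x = 8233.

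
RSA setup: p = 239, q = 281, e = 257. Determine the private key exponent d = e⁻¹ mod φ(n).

2593

φ(n) = (p−1)(q−1) = 238·280 = 66640.
Need d with 257·d ≡ 1 (mod 66640). Apply the extended Euclidean algorithm:
66640 = 259×257 + 77
257 = 3×77 + 26
77 = 2×26 + 25
26 = 1×25 + 1
25 = 25×1 + 0
Back-substitute:
1 = 26 − 25
1 = −77 + 3·26
1 = 3·257 − 10·77
1 = −10·66640 + 2593·257
So 257·2593 ≡ 1 (mod 66640), hence d = 2593.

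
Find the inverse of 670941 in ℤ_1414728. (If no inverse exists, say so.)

Euclidean algorithm on 1414728, 670941:
1414728 = 2*670941 + 72846
670941 = 9*72846 + 15327
72846 = 4*15327 + 11538
15327 = 1*11538 + 3789
11538 = 3*3789 + 171
3789 = 22*171 + 27
171 = 6*27 + 9
27 = 3*9 + 0
gcd(670941, 1414728) = 9 ≠ 1, so 670941 has no multiplicative inverse modulo 1414728.

no inverse exists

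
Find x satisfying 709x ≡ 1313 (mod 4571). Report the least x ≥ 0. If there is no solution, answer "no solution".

898

First find gcd(709, 4571):
4571 = 6×709 + 317
709 = 2×317 + 75
317 = 4×75 + 17
75 = 4×17 + 7
17 = 2×7 + 3
7 = 2×3 + 1
3 = 3×1 + 0
gcd = 1, so a unique solution mod 4571 exists.
Back-substitute for the Bézout coefficients:
1 = 7 − 2·3
1 = −2·17 + 5·7
1 = 5·75 − 22·17
1 = −22·317 + 93·75
1 = 93·709 − 208·317
1 = −208·4571 + 1341·709
So 709·(1341) ≡ 1 (mod 4571), giving 709⁻¹ ≡ 1341.
x ≡ 709⁻¹·1313 ≡ 1341·1313 ≡ 898 (mod 4571).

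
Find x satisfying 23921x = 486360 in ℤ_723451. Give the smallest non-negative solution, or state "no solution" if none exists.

458086

First find gcd(23921, 723451):
723451 = 30·23921 + 5821
23921 = 4·5821 + 637
5821 = 9·637 + 88
637 = 7·88 + 21
88 = 4·21 + 4
21 = 5·4 + 1
4 = 4·1 + 0
gcd = 1, so a unique solution mod 723451 exists.
Back-substitute for the Bézout coefficients:
1 = 21 − 5·4
1 = −5·88 + 21·21
1 = 21·637 − 152·88
1 = −152·5821 + 1389·637
1 = 1389·23921 − 5708·5821
1 = −5708·723451 + 172629·23921
So 23921·(172629) ≡ 1 (mod 723451), giving 23921⁻¹ ≡ 172629.
x ≡ 23921⁻¹·486360 ≡ 172629·486360 ≡ 458086 (mod 723451).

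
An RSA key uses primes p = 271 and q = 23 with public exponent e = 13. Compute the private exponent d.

457

φ(n) = (p−1)(q−1) = 270·22 = 5940.
Need d with 13·d ≡ 1 (mod 5940). Apply the extended Euclidean algorithm:
5940 = 456*13 + 12
13 = 1*12 + 1
12 = 12*1 + 0
Back-substitute:
1 = 13 − 12
1 = −5940 + 457·13
So 13·457 ≡ 1 (mod 5940), hence d = 457.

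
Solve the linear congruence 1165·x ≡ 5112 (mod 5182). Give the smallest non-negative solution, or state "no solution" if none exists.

3892

First find gcd(1165, 5182):
5182 = 4*1165 + 522
1165 = 2*522 + 121
522 = 4*121 + 38
121 = 3*38 + 7
38 = 5*7 + 3
7 = 2*3 + 1
3 = 3*1 + 0
gcd = 1, so a unique solution mod 5182 exists.
Back-substitute for the Bézout coefficients:
1 = 7 − 2·3
1 = −2·38 + 11·7
1 = 11·121 − 35·38
1 = −35·522 + 151·121
1 = 151·1165 − 337·522
1 = −337·5182 + 1499·1165
So 1165·(1499) ≡ 1 (mod 5182), giving 1165⁻¹ ≡ 1499.
x ≡ 1165⁻¹·5112 ≡ 1499·5112 ≡ 3892 (mod 5182).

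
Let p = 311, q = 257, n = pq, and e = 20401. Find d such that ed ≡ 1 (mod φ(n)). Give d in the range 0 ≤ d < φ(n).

57681

φ(n) = (p−1)(q−1) = 310·256 = 79360.
Need d with 20401·d ≡ 1 (mod 79360). Apply the extended Euclidean algorithm:
79360 = 3×20401 + 18157
20401 = 1×18157 + 2244
18157 = 8×2244 + 205
2244 = 10×205 + 194
205 = 1×194 + 11
194 = 17×11 + 7
11 = 1×7 + 4
7 = 1×4 + 3
4 = 1×3 + 1
3 = 3×1 + 0
Back-substitute:
1 = 4 − 3
1 = −7 + 2·4
1 = 2·11 − 3·7
1 = −3·194 + 53·11
1 = 53·205 − 56·194
1 = −56·2244 + 613·205
1 = 613·18157 − 4960·2244
1 = −4960·20401 + 5573·18157
1 = 5573·79360 − 21679·20401
So 20401·(-21679) ≡ 1 (mod 79360), hence d ≡ -21679 ≡ 57681 (mod 79360).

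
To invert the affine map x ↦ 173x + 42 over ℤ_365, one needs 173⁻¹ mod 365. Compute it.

gcd(365, 173) by repeated division:
365 = 2×173 + 19
173 = 9×19 + 2
19 = 9×2 + 1
2 = 2×1 + 0
The gcd is 1. Working backward:
1 = 19 − 9·2
1 = −9·173 + 82·19
1 = 82·365 − 173·173
So 173·(-173) ≡ 1 (mod 365), and -173 ≡ 192 (mod 365).

192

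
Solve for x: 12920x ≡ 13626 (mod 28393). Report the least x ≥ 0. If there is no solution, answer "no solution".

First find gcd(12920, 28393):
28393 = 2·12920 + 2553
12920 = 5·2553 + 155
2553 = 16·155 + 73
155 = 2·73 + 9
73 = 8·9 + 1
9 = 9·1 + 0
gcd = 1, so a unique solution mod 28393 exists.
Back-substitute for the Bézout coefficients:
1 = 73 − 8·9
1 = −8·155 + 17·73
1 = 17·2553 − 280·155
1 = −280·12920 + 1417·2553
1 = 1417·28393 − 3114·12920
So 12920·(-3114) ≡ 1 (mod 28393), giving 12920⁻¹ ≡ 25279.
x ≡ 12920⁻¹·13626 ≡ 25279·13626 ≡ 16171 (mod 28393).

16171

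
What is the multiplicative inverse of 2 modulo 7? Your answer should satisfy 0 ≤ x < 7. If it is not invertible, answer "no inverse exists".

Run Euclid on (7, 2):
7 = 3·2 + 1
2 = 2·1 + 0
The gcd is 1. Working backward:
1 = 7 − 3·2
Thus 2·(-3) ≡ 1 (mod 7); reducing, -3 mod 7 = 4.

4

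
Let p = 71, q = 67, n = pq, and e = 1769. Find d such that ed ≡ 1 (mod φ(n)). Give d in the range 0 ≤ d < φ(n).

269

φ(n) = (p−1)(q−1) = 70·66 = 4620.
Need d with 1769·d ≡ 1 (mod 4620). Apply the extended Euclidean algorithm:
4620 = 2*1769 + 1082
1769 = 1*1082 + 687
1082 = 1*687 + 395
687 = 1*395 + 292
395 = 1*292 + 103
292 = 2*103 + 86
103 = 1*86 + 17
86 = 5*17 + 1
17 = 17*1 + 0
Back-substitute:
1 = 86 − 5·17
1 = −5·103 + 6·86
1 = 6·292 − 17·103
1 = −17·395 + 23·292
1 = 23·687 − 40·395
1 = −40·1082 + 63·687
1 = 63·1769 − 103·1082
1 = −103·4620 + 269·1769
So 1769·269 ≡ 1 (mod 4620), hence d = 269.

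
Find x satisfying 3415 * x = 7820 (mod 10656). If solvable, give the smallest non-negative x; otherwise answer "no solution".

8084

First find gcd(3415, 10656):
10656 = 3×3415 + 411
3415 = 8×411 + 127
411 = 3×127 + 30
127 = 4×30 + 7
30 = 4×7 + 2
7 = 3×2 + 1
2 = 2×1 + 0
gcd = 1, so a unique solution mod 10656 exists.
Back-substitute for the Bézout coefficients:
1 = 7 − 3·2
1 = −3·30 + 13·7
1 = 13·127 − 55·30
1 = −55·411 + 178·127
1 = 178·3415 − 1479·411
1 = −1479·10656 + 4615·3415
So 3415·(4615) ≡ 1 (mod 10656), giving 3415⁻¹ ≡ 4615.
x ≡ 3415⁻¹·7820 ≡ 4615·7820 ≡ 8084 (mod 10656).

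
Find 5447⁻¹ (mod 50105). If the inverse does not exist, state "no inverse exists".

5418

Extended Euclidean algorithm:
50105 = 9·5447 + 1082
5447 = 5·1082 + 37
1082 = 29·37 + 9
37 = 4·9 + 1
9 = 9·1 + 0
Since gcd(5447, 50105) = 1, back-substitute to write 1 as a combination:
1 = 37 − 4·9
1 = −4·1082 + 117·37
1 = 117·5447 − 589·1082
1 = −589·50105 + 5418·5447
So 5447·5418 ≡ 1 (mod 50105).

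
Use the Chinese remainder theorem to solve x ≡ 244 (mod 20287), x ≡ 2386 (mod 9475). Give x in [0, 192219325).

27205111

Write x = 244 + 20287·k. Then 20287·k ≡ 2386 − 244 ≡ 2142 (mod 9475).
Need 20287⁻¹ mod 9475. Extended Euclid on (9475, 1337):
9475 = 7*1337 + 116
1337 = 11*116 + 61
116 = 1*61 + 55
61 = 1*55 + 6
55 = 9*6 + 1
6 = 6*1 + 0
Back-substitute:
1 = 55 − 9·6
1 = −9·61 + 10·55
1 = 10·116 − 19·61
1 = −19·1337 + 219·116
1 = 219·9475 − 1552·1337
20287⁻¹ ≡ 7923 (mod 9475), so k ≡ 7923·2142 ≡ 1341 (mod 9475).
x = 244 + 20287·1341 = 27205111.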